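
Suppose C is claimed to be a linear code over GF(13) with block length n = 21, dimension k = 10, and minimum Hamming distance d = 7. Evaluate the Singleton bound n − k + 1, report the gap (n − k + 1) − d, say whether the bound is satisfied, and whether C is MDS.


Singleton RHS = n − k + 1 = 12, slack = 5, bound satisfied, not MDS.

Singleton bound: d ≤ n − k + 1.
Here n = 21, k = 10, so n − k + 1 = 12.
Given d = 7, check d ≤ 12: YES.
Slack = (n − k + 1) − d = 5.
The code is NOT MDS (slack = 5 > 0).
Description: the claimed parameters are [21, 10, 7]_13; such a code would be non-MDS.


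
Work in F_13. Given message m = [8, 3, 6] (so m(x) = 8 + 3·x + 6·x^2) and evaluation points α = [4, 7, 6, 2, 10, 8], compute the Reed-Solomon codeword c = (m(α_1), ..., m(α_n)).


c = [12, 11, 8, 12, 1, 0]

Message polynomial: m(x) = 8 + 3·x + 6·x^2 (mod 13).
For each evaluation point α_i, compute m(α_i) mod 13:
  α_1 = 4: Horner steps 6 → 1 → 12, so m(4) = 12.
  α_2 = 7: Horner steps 6 → 6 → 11, so m(7) = 11.
  α_3 = 6: Horner steps 6 → 0 → 8, so m(6) = 8.
  α_4 = 2: Horner steps 6 → 2 → 12, so m(2) = 12.
  α_5 = 10: Horner steps 6 → 11 → 1, so m(10) = 1.
  α_6 = 8: Horner steps 6 → 12 → 0, so m(8) = 0.
Codeword c = [12, 11, 8, 12, 1, 0] ∈ F_13^6.


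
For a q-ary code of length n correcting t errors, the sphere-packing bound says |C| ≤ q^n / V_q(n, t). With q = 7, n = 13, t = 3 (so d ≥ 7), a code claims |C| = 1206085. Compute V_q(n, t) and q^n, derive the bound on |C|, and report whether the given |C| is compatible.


V_q(n, t) = 64663, q^n = 96889010407, Hamming bound = 1498368, |C| = 1206085 ≤ bound (satisfied).

Step 1: Compute V_q(n, t) = Σ_{j=0}^3 C(n, j) (q−1)^j.
  j = 0: C(13,0)·(6)^0 = 1·1 = 1.
  j = 1: C(13,1)·(6)^1 = 13·6 = 78.
  j = 2: C(13,2)·(6)^2 = 78·36 = 2808.
  j = 3: C(13,3)·(6)^3 = 286·216 = 61776.
  V_q(n, t) = 1 + 78 + 2808 + 61776 = 64663.
Step 2: q^n = 7^13 = 96889010407.
Step 3: Hamming bound ⌊q^n / V_q(n,t)⌋ = ⌊96889010407/64663⌋ = 1498368.
Step 4: Compare |C| = 1206085 to 1498368: satisfied.
The claimed |C| lies below the Hamming bound.


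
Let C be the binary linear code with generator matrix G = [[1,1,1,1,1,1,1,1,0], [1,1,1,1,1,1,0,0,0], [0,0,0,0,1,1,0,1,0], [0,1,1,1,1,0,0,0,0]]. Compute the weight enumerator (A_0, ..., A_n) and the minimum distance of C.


Weight distribution: A_0 = 1, A_2 = 2, A_3 = 4, A_4 = 2, A_5 = 4, A_6 = 2, A_8 = 1. Minimum distance d = 2.

Enumerate all 2^4 = 16 messages m ∈ F_2^4.
For each, compute codeword c = mG in F_2^9, then tally its weight.
  m = 0000 → c = 000000000, weight = 0.
  m = 1000 → c = 111111110, weight = 8.
  m = 0100 → c = 111111000, weight = 6.
  m = 1100 → c = 000000110, weight = 2.
  m = 0010 → c = 000011010, weight = 3.
  m = 1010 → c = 111100100, weight = 5.
  m = 0110 → c = 111100010, weight = 5.
  m = 1110 → c = 000011100, weight = 3.
  m = 0001 → c = 011110000, weight = 4.
  m = 1001 → c = 100001110, weight = 4.
  m = 0101 → c = 100001000, weight = 2.
  m = 1101 → c = 011110110, weight = 6.
  m = 0011 → c = 011101010, weight = 5.
  m = 1011 → c = 100010100, weight = 3.
  m = 0111 → c = 100010010, weight = 3.
  m = 1111 → c = 011101100, weight = 5.
Tally weights:
  weight 0: 1 codewords.
  weight 2: 2 codewords.
  weight 3: 4 codewords.
  weight 4: 2 codewords.
  weight 5: 4 codewords.
  weight 6: 2 codewords.
  weight 8: 1 codewords.
Minimum distance d = smallest w > 0 with A_w > 0 = 2.
Sanity: Σ A_w = 16 = 2^4 = 16 ✓.


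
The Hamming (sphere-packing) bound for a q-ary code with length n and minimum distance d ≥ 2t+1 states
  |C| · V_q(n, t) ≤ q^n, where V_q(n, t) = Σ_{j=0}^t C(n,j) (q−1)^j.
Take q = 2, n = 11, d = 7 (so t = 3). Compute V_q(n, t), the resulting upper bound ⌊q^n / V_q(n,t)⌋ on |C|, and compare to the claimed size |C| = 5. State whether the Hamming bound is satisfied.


V_q(n, t) = 232, q^n = 2048, Hamming bound = 8, |C| = 5 ≤ bound (satisfied).

Step 1: Compute V_q(n, t) = Σ_{j=0}^3 C(n, j) (q−1)^j.
  j = 0: C(11,0)·(1)^0 = 1·1 = 1.
  j = 1: C(11,1)·(1)^1 = 11·1 = 11.
  j = 2: C(11,2)·(1)^2 = 55·1 = 55.
  j = 3: C(11,3)·(1)^3 = 165·1 = 165.
  V_q(n, t) = 1 + 11 + 55 + 165 = 232.
Step 2: q^n = 2^11 = 2048.
Step 3: Hamming bound ⌊q^n / V_q(n,t)⌋ = ⌊2048/232⌋ = 8.
Step 4: Compare |C| = 5 to 8: satisfied.
The claimed |C| lies below the Hamming bound.


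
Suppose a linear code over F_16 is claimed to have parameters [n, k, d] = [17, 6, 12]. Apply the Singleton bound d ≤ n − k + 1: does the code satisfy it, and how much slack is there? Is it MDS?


Singleton RHS = n − k + 1 = 12, slack = 0, bound satisfied, MDS.

Singleton bound: d ≤ n − k + 1.
Here n = 17, k = 6, so n − k + 1 = 12.
Given d = 12, check d ≤ 12: YES.
Slack = (n − k + 1) − d = 0.
The code is MDS (slack = 0).
Description: the claimed parameters are [17, 6, 12]_16; such a code would be MDS (meets Singleton bound).


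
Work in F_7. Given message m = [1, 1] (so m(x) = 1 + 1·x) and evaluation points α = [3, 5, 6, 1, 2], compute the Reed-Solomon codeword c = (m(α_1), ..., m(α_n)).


c = [4, 6, 0, 2, 3]

Message polynomial: m(x) = 1 + 1·x (mod 7).
For each evaluation point α_i, compute m(α_i) mod 7:
  α_1 = 3: Horner steps 1 → 4, so m(3) = 4.
  α_2 = 5: Horner steps 1 → 6, so m(5) = 6.
  α_3 = 6: Horner steps 1 → 0, so m(6) = 0.
  α_4 = 1: Horner steps 1 → 2, so m(1) = 2.
  α_5 = 2: Horner steps 1 → 3, so m(2) = 3.
Codeword c = [4, 6, 0, 2, 3] ∈ F_7^5.


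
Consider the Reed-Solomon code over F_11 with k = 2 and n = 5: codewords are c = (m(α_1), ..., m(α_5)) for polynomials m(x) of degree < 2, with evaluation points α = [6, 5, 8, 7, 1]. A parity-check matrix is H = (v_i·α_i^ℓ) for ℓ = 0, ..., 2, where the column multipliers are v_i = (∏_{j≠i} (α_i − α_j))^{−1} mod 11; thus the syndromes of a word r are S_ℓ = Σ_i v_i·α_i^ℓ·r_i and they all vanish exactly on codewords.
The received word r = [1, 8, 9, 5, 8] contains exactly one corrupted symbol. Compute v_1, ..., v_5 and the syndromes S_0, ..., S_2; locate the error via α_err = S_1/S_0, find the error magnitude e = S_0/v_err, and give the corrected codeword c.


S = (4, 4, 4), error at position 5, error magnitude e = 5, c = [1, 8, 9, 5, 3].

Step 1: column multipliers v_i = (∏_{j≠i}(α_i − α_j))^{−1} mod 11.
  i = 1 (α = 6): (6−5)(6−8)(6−7)(6−1) = 1·(−2)·(−1)·5 = 10 ≡ 10, so v_1 = 10^{−1} = 10 (mod 11).
  i = 2 (α = 5): (5−6)(5−8)(5−7)(5−1) = (−1)·(−3)·(−2)·4 = −24 ≡ 9, so v_2 = 9^{−1} = 5 (mod 11).
  i = 3 (α = 8): (8−6)(8−5)(8−7)(8−1) = 2·3·1·7 = 42 ≡ 9, so v_3 = 9^{−1} = 5 (mod 11).
  i = 4 (α = 7): (7−6)(7−5)(7−8)(7−1) = 1·2·(−1)·6 = −12 ≡ 10, so v_4 = 10^{−1} = 10 (mod 11).
  i = 5 (α = 1): (1−6)(1−5)(1−8)(1−7) = (−5)·(−4)·(−7)·(−6) = 840 ≡ 4, so v_5 = 4^{−1} = 3 (mod 11).
  v = [10, 5, 5, 10, 3].
Step 2: syndromes of r = [1, 8, 9, 5, 8] (all sums mod 11).
  S_0 = Σ v_i r_i = 10·1 + 5·8 + 5·9 + 10·5 + 3·8 = 169 ≡ 4.
  S_1 = Σ v_i α_i r_i = 10·6·1 + 5·5·8 + 5·8·9 + 10·7·5 + 3·1·8 = 994 ≡ 4.
  α_i^2 mod 11 = [3, 3, 9, 5, 1].
  S_2 = Σ v_i α_i^2 r_i = 10·3·1 + 5·3·8 + 5·9·9 + 10·5·5 + 3·1·8 = 829 ≡ 4.
  S = (4, 4, 4) ≠ 0, so r is not a codeword (an error is present).
Step 3: locate the error. For a single error e at position i, S_ℓ = v_i·e·α_i^ℓ, so α_err = S_1/S_0.
  S_0^{−1} = 4^{−1} = 3 (mod 11), so α_err = 4·3 = 12 ≡ 1 = α_5. Error position i = 5.
  Consistency check: S_2/S_1 = 4·3 = 12 ≡ 1 = α_err ✓ (single-error assumption holds).
Step 4: error magnitude e = S_0/v_5 = S_0·∏_{j≠5}(α_5 − α_j) = 4·4 = 16 ≡ 5 (mod 11).
Step 5: correct position 5: c_5 = r_5 − e = 8 − 5 ≡ 3 (mod 11). Hence c = [1, 8, 9, 5, 3].
  Check: interpolating c through the α_i gives m(x) = 10 + 4·x (degree < 2) with m(α_i) = c_i for every i, so c is indeed a codeword.


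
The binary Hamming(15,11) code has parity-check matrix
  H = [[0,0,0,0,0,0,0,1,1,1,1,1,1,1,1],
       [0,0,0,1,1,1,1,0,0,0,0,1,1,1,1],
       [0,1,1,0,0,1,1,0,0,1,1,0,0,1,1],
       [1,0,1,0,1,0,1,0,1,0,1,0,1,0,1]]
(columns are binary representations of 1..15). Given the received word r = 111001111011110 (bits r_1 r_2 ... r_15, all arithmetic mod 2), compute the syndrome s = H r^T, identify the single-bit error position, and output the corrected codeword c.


s = (0, 1, 0, 0)^T, error position = 4, corrected codeword c = 111101111011110

Compute s = H r^T mod 2 one row at a time:
  s_1 = 1 + 1 + 0 + 1 + 1 + 1 + 1 + 0 = 6 ≡ 0 (mod 2).
  s_2 = 0 + 0 + 1 + 1 + 1 + 1 + 1 + 0 = 5 ≡ 1 (mod 2).
  s_3 = 1 + 1 + 1 + 1 + 0 + 1 + 1 + 0 = 6 ≡ 0 (mod 2).
  s_4 = 1 + 1 + 0 + 1 + 1 + 1 + 1 + 0 = 6 ≡ 0 (mod 2).
s = (0, 1, 0, 0)^T — this equals column 4 of H (binary 0100), so error is at position 4.
Correct: flip bit 4 of r = 111001111011110 to get c = 111101111011110.


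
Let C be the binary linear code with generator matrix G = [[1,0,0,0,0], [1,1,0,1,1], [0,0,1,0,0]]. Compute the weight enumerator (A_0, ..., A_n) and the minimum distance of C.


Weight distribution: A_0 = 1, A_1 = 2, A_2 = 1, A_3 = 1, A_4 = 2, A_5 = 1. Minimum distance d = 1.

Enumerate all 2^3 = 8 messages m ∈ F_2^3.
For each, compute codeword c = mG in F_2^5, then tally its weight.
  m = 000 → c = 00000, weight = 0.
  m = 100 → c = 10000, weight = 1.
  m = 010 → c = 11011, weight = 4.
  m = 110 → c = 01011, weight = 3.
  m = 001 → c = 00100, weight = 1.
  m = 101 → c = 10100, weight = 2.
  m = 011 → c = 11111, weight = 5.
  m = 111 → c = 01111, weight = 4.
Tally weights:
  weight 0: 1 codewords.
  weight 1: 2 codewords.
  weight 2: 1 codewords.
  weight 3: 1 codewords.
  weight 4: 2 codewords.
  weight 5: 1 codewords.
Minimum distance d = smallest w > 0 with A_w > 0 = 1.
Sanity: Σ A_w = 8 = 2^3 = 8 ✓.


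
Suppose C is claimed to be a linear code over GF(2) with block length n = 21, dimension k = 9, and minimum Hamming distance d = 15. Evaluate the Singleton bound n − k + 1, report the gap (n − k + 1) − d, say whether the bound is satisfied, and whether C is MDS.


Singleton RHS = n − k + 1 = 13, slack = -2, bound violated (no such code; not MDS).

Singleton bound: d ≤ n − k + 1.
Here n = 21, k = 9, so n − k + 1 = 13.
Given d = 15, check d ≤ 13: NO.
Slack = (n − k + 1) − d = -2.
The slack is negative: d = 15 exceeds n − k + 1 = 13 by 2, so the Singleton bound is violated and no linear [21, 9, 15]_2 code can exist. In particular it is not MDS (MDS requires d = n − k + 1 exactly).
Description: the claimed parameters are [21, 9, 15]_2; such a code would be impossible (violates the Singleton bound).


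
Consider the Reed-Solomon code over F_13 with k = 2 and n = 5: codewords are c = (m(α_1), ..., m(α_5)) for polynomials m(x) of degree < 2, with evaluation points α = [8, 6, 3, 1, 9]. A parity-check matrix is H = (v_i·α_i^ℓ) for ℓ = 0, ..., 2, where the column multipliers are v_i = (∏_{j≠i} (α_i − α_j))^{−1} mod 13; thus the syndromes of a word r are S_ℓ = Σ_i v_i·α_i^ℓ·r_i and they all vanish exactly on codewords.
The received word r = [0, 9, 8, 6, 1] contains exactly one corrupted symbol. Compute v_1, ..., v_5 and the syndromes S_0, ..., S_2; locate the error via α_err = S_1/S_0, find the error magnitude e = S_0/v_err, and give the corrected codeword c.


S = (2, 12, 7), error at position 2, error magnitude e = 11, c = [0, 11, 8, 6, 1].

Step 1: column multipliers v_i = (∏_{j≠i}(α_i − α_j))^{−1} mod 13.
  i = 1 (α = 8): (8−6)(8−3)(8−1)(8−9) = 2·5·7·(−1) = −70 ≡ 8, so v_1 = 8^{−1} = 5 (mod 13).
  i = 2 (α = 6): (6−8)(6−3)(6−1)(6−9) = (−2)·3·5·(−3) = 90 ≡ 12, so v_2 = 12^{−1} = 12 (mod 13).
  i = 3 (α = 3): (3−8)(3−6)(3−1)(3−9) = (−5)·(−3)·2·(−6) = −180 ≡ 2, so v_3 = 2^{−1} = 7 (mod 13).
  i = 4 (α = 1): (1−8)(1−6)(1−3)(1−9) = (−7)·(−5)·(−2)·(−8) = 560 ≡ 1, so v_4 = 1^{−1} = 1 (mod 13).
  i = 5 (α = 9): (9−8)(9−6)(9−3)(9−1) = 1·3·6·8 = 144 ≡ 1, so v_5 = 1^{−1} = 1 (mod 13).
  v = [5, 12, 7, 1, 1].
Step 2: syndromes of r = [0, 9, 8, 6, 1] (all sums mod 13).
  S_0 = Σ v_i r_i = 5·0 + 12·9 + 7·8 + 1·6 + 1·1 = 171 ≡ 2.
  S_1 = Σ v_i α_i r_i = 5·8·0 + 12·6·9 + 7·3·8 + 1·1·6 + 1·9·1 = 831 ≡ 12.
  α_i^2 mod 13 = [12, 10, 9, 1, 3].
  S_2 = Σ v_i α_i^2 r_i = 5·12·0 + 12·10·9 + 7·9·8 + 1·1·6 + 1·3·1 = 1593 ≡ 7.
  S = (2, 12, 7) ≠ 0, so r is not a codeword (an error is present).
Step 3: locate the error. For a single error e at position i, S_ℓ = v_i·e·α_i^ℓ, so α_err = S_1/S_0.
  S_0^{−1} = 2^{−1} = 7 (mod 13), so α_err = 12·7 = 84 ≡ 6 = α_2. Error position i = 2.
  Consistency check: S_2/S_1 = 7·12 = 84 ≡ 6 = α_err ✓ (single-error assumption holds).
Step 4: error magnitude e = S_0/v_2 = S_0·∏_{j≠2}(α_2 − α_j) = 2·12 = 24 ≡ 11 (mod 13).
Step 5: correct position 2: c_2 = r_2 − e = 9 − 11 ≡ 11 (mod 13). Hence c = [0, 11, 8, 6, 1].
  Check: interpolating c through the α_i gives m(x) = 5 + 1·x (degree < 2) with m(α_i) = c_i for every i, so c is indeed a codeword.


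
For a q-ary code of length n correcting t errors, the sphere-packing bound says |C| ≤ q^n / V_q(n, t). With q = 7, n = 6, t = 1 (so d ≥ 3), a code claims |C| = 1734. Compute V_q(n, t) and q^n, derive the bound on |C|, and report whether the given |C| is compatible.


V_q(n, t) = 37, q^n = 117649, Hamming bound = 3179, |C| = 1734 ≤ bound (satisfied).

Step 1: Compute V_q(n, t) = Σ_{j=0}^1 C(n, j) (q−1)^j.
  j = 0: C(6,0)·(6)^0 = 1·1 = 1.
  j = 1: C(6,1)·(6)^1 = 6·6 = 36.
  V_q(n, t) = 1 + 36 = 37.
Step 2: q^n = 7^6 = 117649.
Step 3: Hamming bound ⌊q^n / V_q(n,t)⌋ = ⌊117649/37⌋ = 3179.
Step 4: Compare |C| = 1734 to 3179: satisfied.
The claimed |C| lies below the Hamming bound.


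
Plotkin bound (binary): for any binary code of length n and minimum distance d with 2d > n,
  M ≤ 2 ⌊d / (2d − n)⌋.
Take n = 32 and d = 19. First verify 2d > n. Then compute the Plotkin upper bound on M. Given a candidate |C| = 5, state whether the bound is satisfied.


Plotkin bound M ≤ 6; given |C| = 5 ≤ bound (satisfied).

Check applicability: 2d = 38, n = 32.
2d − n = 6 > 0, so Plotkin applies.
Compute d/(2d−n) = 19/6 ≈ 3.1667.
⌊d/(2d−n)⌋ = 3.
Plotkin bound: M ≤ 2·3 = 6.
Given |C| = 5, check: satisfied.
This |C| is below the Plotkin bound.


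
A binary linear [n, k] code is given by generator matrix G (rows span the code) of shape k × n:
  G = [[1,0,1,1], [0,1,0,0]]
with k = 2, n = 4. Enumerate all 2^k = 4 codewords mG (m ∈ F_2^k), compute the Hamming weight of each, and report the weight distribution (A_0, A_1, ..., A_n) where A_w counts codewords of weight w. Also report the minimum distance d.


Weight distribution: A_0 = 1, A_1 = 1, A_3 = 1, A_4 = 1. Minimum distance d = 1.

Enumerate all 2^2 = 4 messages m ∈ F_2^2.
For each, compute codeword c = mG in F_2^4, then tally its weight.
  m = 00 → c = 0000, weight = 0.
  m = 10 → c = 1011, weight = 3.
  m = 01 → c = 0100, weight = 1.
  m = 11 → c = 1111, weight = 4.
Tally weights:
  weight 0: 1 codewords.
  weight 1: 1 codewords.
  weight 3: 1 codewords.
  weight 4: 1 codewords.
Minimum distance d = smallest w > 0 with A_w > 0 = 1.
Sanity: Σ A_w = 4 = 2^2 = 4 ✓.


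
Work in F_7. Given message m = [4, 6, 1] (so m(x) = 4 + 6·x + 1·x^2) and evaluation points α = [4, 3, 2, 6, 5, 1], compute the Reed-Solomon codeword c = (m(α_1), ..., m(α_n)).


c = [2, 3, 6, 6, 3, 4]

Message polynomial: m(x) = 4 + 6·x + 1·x^2 (mod 7).
For each evaluation point α_i, compute m(α_i) mod 7:
  α_1 = 4: Horner steps 1 → 3 → 2, so m(4) = 2.
  α_2 = 3: Horner steps 1 → 2 → 3, so m(3) = 3.
  α_3 = 2: Horner steps 1 → 1 → 6, so m(2) = 6.
  α_4 = 6: Horner steps 1 → 5 → 6, so m(6) = 6.
  α_5 = 5: Horner steps 1 → 4 → 3, so m(5) = 3.
  α_6 = 1: Horner steps 1 → 0 → 4, so m(1) = 4.
Codeword c = [2, 3, 6, 6, 3, 4] ∈ F_7^6.


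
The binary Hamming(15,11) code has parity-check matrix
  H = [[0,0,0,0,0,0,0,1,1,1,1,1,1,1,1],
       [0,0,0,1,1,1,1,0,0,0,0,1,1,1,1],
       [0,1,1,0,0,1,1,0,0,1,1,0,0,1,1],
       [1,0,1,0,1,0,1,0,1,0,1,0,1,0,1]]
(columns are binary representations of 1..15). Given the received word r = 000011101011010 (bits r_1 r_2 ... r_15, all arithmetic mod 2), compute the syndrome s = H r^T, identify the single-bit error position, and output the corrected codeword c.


s = (0, 1, 0, 0)^T, error position = 4, corrected codeword c = 000111101011010

Compute s = H r^T mod 2 one row at a time:
  s_1 = 0 + 1 + 0 + 1 + 1 + 0 + 1 + 0 = 4 ≡ 0 (mod 2).
  s_2 = 0 + 1 + 1 + 1 + 1 + 0 + 1 + 0 = 5 ≡ 1 (mod 2).
  s_3 = 0 + 0 + 1 + 1 + 0 + 1 + 1 + 0 = 4 ≡ 0 (mod 2).
  s_4 = 0 + 0 + 1 + 1 + 1 + 1 + 0 + 0 = 4 ≡ 0 (mod 2).
s = (0, 1, 0, 0)^T — this equals column 4 of H (binary 0100), so error is at position 4.
Correct: flip bit 4 of r = 000011101011010 to get c = 000111101011010.


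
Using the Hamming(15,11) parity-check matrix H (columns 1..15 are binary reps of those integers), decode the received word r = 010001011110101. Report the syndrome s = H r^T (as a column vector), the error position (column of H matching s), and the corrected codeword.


s = (0, 1, 1, 0)^T, error position = 6, corrected codeword c = 010000011110101

Compute s = H r^T mod 2 one row at a time:
  s_1 = 1 + 1 + 1 + 1 + 0 + 1 + 0 + 1 = 6 ≡ 0 (mod 2).
  s_2 = 0 + 0 + 1 + 0 + 0 + 1 + 0 + 1 = 3 ≡ 1 (mod 2).
  s_3 = 1 + 0 + 1 + 0 + 1 + 1 + 0 + 1 = 5 ≡ 1 (mod 2).
  s_4 = 0 + 0 + 0 + 0 + 1 + 1 + 1 + 1 = 4 ≡ 0 (mod 2).
s = (0, 1, 1, 0)^T — this equals column 6 of H (binary 0110), so error is at position 6.
Correct: flip bit 6 of r = 010001011110101 to get c = 010000011110101.


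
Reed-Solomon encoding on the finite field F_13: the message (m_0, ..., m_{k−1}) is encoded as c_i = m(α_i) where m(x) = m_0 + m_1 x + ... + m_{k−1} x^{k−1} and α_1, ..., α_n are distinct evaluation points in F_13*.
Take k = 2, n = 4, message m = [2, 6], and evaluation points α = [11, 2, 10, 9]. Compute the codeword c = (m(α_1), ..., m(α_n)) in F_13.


c = [3, 1, 10, 4]

Message polynomial: m(x) = 2 + 6·x (mod 13).
For each evaluation point α_i, compute m(α_i) mod 13:
  α_1 = 11: Horner steps 6 → 3, so m(11) = 3.
  α_2 = 2: Horner steps 6 → 1, so m(2) = 1.
  α_3 = 10: Horner steps 6 → 10, so m(10) = 10.
  α_4 = 9: Horner steps 6 → 4, so m(9) = 4.
Codeword c = [3, 1, 10, 4] ∈ F_13^4.


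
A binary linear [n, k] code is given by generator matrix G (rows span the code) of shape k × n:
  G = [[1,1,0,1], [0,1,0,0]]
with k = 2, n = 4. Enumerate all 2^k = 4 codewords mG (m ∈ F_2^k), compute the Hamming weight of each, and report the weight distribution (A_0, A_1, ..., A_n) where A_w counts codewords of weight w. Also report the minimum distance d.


Weight distribution: A_0 = 1, A_1 = 1, A_2 = 1, A_3 = 1. Minimum distance d = 1.

Enumerate all 2^2 = 4 messages m ∈ F_2^2.
For each, compute codeword c = mG in F_2^4, then tally its weight.
  m = 00 → c = 0000, weight = 0.
  m = 10 → c = 1101, weight = 3.
  m = 01 → c = 0100, weight = 1.
  m = 11 → c = 1001, weight = 2.
Tally weights:
  weight 0: 1 codewords.
  weight 1: 1 codewords.
  weight 2: 1 codewords.
  weight 3: 1 codewords.
Minimum distance d = smallest w > 0 with A_w > 0 = 1.
Sanity: Σ A_w = 4 = 2^2 = 4 ✓.


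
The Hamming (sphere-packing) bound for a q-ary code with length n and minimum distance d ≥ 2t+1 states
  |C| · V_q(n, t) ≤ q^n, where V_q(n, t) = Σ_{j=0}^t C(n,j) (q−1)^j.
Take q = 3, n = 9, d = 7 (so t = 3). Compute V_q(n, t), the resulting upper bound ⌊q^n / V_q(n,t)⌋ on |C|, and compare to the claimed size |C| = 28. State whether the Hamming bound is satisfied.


V_q(n, t) = 835, q^n = 19683, Hamming bound = 23, |C| = 28 > bound (violated).

Step 1: Compute V_q(n, t) = Σ_{j=0}^3 C(n, j) (q−1)^j.
  j = 0: C(9,0)·(2)^0 = 1·1 = 1.
  j = 1: C(9,1)·(2)^1 = 9·2 = 18.
  j = 2: C(9,2)·(2)^2 = 36·4 = 144.
  j = 3: C(9,3)·(2)^3 = 84·8 = 672.
  V_q(n, t) = 1 + 18 + 144 + 672 = 835.
Step 2: q^n = 3^9 = 19683.
Step 3: Hamming bound ⌊q^n / V_q(n,t)⌋ = ⌊19683/835⌋ = 23.
Step 4: Compare |C| = 28 to 23: violated.
The claimed |C| lies above the Hamming bound, so no 3-ary code of length 9 with d ≥ 7 can have 28 codewords.


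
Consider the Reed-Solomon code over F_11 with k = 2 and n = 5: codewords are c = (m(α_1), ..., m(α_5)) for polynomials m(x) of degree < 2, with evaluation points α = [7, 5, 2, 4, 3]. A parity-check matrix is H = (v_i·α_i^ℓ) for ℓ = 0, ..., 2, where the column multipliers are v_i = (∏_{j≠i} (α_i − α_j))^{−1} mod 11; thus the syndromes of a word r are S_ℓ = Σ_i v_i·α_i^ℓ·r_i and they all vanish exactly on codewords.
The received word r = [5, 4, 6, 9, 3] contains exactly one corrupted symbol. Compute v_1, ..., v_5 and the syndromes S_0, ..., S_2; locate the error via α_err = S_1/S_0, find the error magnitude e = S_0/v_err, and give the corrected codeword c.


S = (8, 5, 10), error at position 3, error magnitude e = 9, c = [5, 4, 8, 9, 3].

Step 1: column multipliers v_i = (∏_{j≠i}(α_i − α_j))^{−1} mod 11.
  i = 1 (α = 7): (7−5)(7−2)(7−4)(7−3) = 2·5·3·4 = 120 ≡ 10, so v_1 = 10^{−1} = 10 (mod 11).
  i = 2 (α = 5): (5−7)(5−2)(5−4)(5−3) = (−2)·3·1·2 = −12 ≡ 10, so v_2 = 10^{−1} = 10 (mod 11).
  i = 3 (α = 2): (2−7)(2−5)(2−4)(2−3) = (−5)·(−3)·(−2)·(−1) = 30 ≡ 8, so v_3 = 8^{−1} = 7 (mod 11).
  i = 4 (α = 4): (4−7)(4−5)(4−2)(4−3) = (−3)·(−1)·2·1 = 6 ≡ 6, so v_4 = 6^{−1} = 2 (mod 11).
  i = 5 (α = 3): (3−7)(3−5)(3−2)(3−4) = (−4)·(−2)·1·(−1) = −8 ≡ 3, so v_5 = 3^{−1} = 4 (mod 11).
  v = [10, 10, 7, 2, 4].
Step 2: syndromes of r = [5, 4, 6, 9, 3] (all sums mod 11).
  S_0 = Σ v_i r_i = 10·5 + 10·4 + 7·6 + 2·9 + 4·3 = 162 ≡ 8.
  S_1 = Σ v_i α_i r_i = 10·7·5 + 10·5·4 + 7·2·6 + 2·4·9 + 4·3·3 = 742 ≡ 5.
  α_i^2 mod 11 = [5, 3, 4, 5, 9].
  S_2 = Σ v_i α_i^2 r_i = 10·5·5 + 10·3·4 + 7·4·6 + 2·5·9 + 4·9·3 = 736 ≡ 10.
  S = (8, 5, 10) ≠ 0, so r is not a codeword (an error is present).
Step 3: locate the error. For a single error e at position i, S_ℓ = v_i·e·α_i^ℓ, so α_err = S_1/S_0.
  S_0^{−1} = 8^{−1} = 7 (mod 11), so α_err = 5·7 = 35 ≡ 2 = α_3. Error position i = 3.
  Consistency check: S_2/S_1 = 10·9 = 90 ≡ 2 = α_err ✓ (single-error assumption holds).
Step 4: error magnitude e = S_0/v_3 = S_0·∏_{j≠3}(α_3 − α_j) = 8·8 = 64 ≡ 9 (mod 11).
Step 5: correct position 3: c_3 = r_3 − e = 6 − 9 ≡ 8 (mod 11). Hence c = [5, 4, 8, 9, 3].
  Check: interpolating c through the α_i gives m(x) = 7 + 6·x (degree < 2) with m(α_i) = c_i for every i, so c is indeed a codeword.


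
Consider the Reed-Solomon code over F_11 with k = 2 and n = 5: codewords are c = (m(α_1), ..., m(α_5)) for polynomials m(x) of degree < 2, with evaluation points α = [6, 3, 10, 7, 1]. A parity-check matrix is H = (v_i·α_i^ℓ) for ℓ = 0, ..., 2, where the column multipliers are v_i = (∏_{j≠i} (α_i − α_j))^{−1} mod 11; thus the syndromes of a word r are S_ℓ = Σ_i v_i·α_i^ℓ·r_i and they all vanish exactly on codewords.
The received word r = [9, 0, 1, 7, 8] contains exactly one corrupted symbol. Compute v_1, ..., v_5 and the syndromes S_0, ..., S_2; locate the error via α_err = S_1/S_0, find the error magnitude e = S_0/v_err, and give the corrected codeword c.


S = (5, 4, 1), error at position 2, error magnitude e = 7, c = [9, 4, 1, 7, 8].

Step 1: column multipliers v_i = (∏_{j≠i}(α_i − α_j))^{−1} mod 11.
  i = 1 (α = 6): (6−3)(6−10)(6−7)(6−1) = 3·(−4)·(−1)·5 = 60 ≡ 5, so v_1 = 5^{−1} = 9 (mod 11).
  i = 2 (α = 3): (3−6)(3−10)(3−7)(3−1) = (−3)·(−7)·(−4)·2 = −168 ≡ 8, so v_2 = 8^{−1} = 7 (mod 11).
  i = 3 (α = 10): (10−6)(10−3)(10−7)(10−1) = 4·7·3·9 = 756 ≡ 8, so v_3 = 8^{−1} = 7 (mod 11).
  i = 4 (α = 7): (7−6)(7−3)(7−10)(7−1) = 1·4·(−3)·6 = −72 ≡ 5, so v_4 = 5^{−1} = 9 (mod 11).
  i = 5 (α = 1): (1−6)(1−3)(1−10)(1−7) = (−5)·(−2)·(−9)·(−6) = 540 ≡ 1, so v_5 = 1^{−1} = 1 (mod 11).
  v = [9, 7, 7, 9, 1].
Step 2: syndromes of r = [9, 0, 1, 7, 8] (all sums mod 11).
  S_0 = Σ v_i r_i = 9·9 + 7·0 + 7·1 + 9·7 + 1·8 = 159 ≡ 5.
  S_1 = Σ v_i α_i r_i = 9·6·9 + 7·3·0 + 7·10·1 + 9·7·7 + 1·1·8 = 1005 ≡ 4.
  α_i^2 mod 11 = [3, 9, 1, 5, 1].
  S_2 = Σ v_i α_i^2 r_i = 9·3·9 + 7·9·0 + 7·1·1 + 9·5·7 + 1·1·8 = 573 ≡ 1.
  S = (5, 4, 1) ≠ 0, so r is not a codeword (an error is present).
Step 3: locate the error. For a single error e at position i, S_ℓ = v_i·e·α_i^ℓ, so α_err = S_1/S_0.
  S_0^{−1} = 5^{−1} = 9 (mod 11), so α_err = 4·9 = 36 ≡ 3 = α_2. Error position i = 2.
  Consistency check: S_2/S_1 = 1·3 = 3 ≡ 3 = α_err ✓ (single-error assumption holds).
Step 4: error magnitude e = S_0/v_2 = S_0·∏_{j≠2}(α_2 − α_j) = 5·8 = 40 ≡ 7 (mod 11).
Step 5: correct position 2: c_2 = r_2 − e = 0 − 7 ≡ 4 (mod 11). Hence c = [9, 4, 1, 7, 8].
  Check: interpolating c through the α_i gives m(x) = 10 + 9·x (degree < 2) with m(α_i) = c_i for every i, so c is indeed a codeword.


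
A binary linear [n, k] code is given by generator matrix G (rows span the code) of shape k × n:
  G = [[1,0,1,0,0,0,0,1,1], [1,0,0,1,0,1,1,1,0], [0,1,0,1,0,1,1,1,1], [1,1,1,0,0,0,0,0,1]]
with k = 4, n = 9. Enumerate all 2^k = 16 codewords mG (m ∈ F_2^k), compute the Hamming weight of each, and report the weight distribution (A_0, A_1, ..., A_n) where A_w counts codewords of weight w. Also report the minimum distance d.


Weight distribution: A_0 = 1, A_1 = 1, A_2 = 1, A_3 = 3, A_4 = 3, A_5 = 3, A_6 = 3, A_7 = 1. Minimum distance d = 1.

Enumerate all 2^4 = 16 messages m ∈ F_2^4.
For each, compute codeword c = mG in F_2^9, then tally its weight.
  m = 0000 → c = 000000000, weight = 0.
  m = 1000 → c = 101000011, weight = 4.
  m = 0100 → c = 100101110, weight = 5.
  m = 1100 → c = 001101101, weight = 5.
  m = 0010 → c = 010101111, weight = 6.
  m = 1010 → c = 111101100, weight = 6.
  m = 0110 → c = 110000001, weight = 3.
  m = 1110 → c = 011000010, weight = 3.
  m = 0001 → c = 111000001, weight = 4.
  m = 1001 → c = 010000010, weight = 2.
  m = 0101 → c = 011101111, weight = 7.
  m = 1101 → c = 110101100, weight = 5.
  m = 0011 → c = 101101110, weight = 6.
  m = 1011 → c = 000101101, weight = 4.
  m = 0111 → c = 001000000, weight = 1.
  m = 1111 → c = 100000011, weight = 3.
Tally weights:
  weight 0: 1 codewords.
  weight 1: 1 codewords.
  weight 2: 1 codewords.
  weight 3: 3 codewords.
  weight 4: 3 codewords.
  weight 5: 3 codewords.
  weight 6: 3 codewords.
  weight 7: 1 codewords.
Minimum distance d = smallest w > 0 with A_w > 0 = 1.
Sanity: Σ A_w = 16 = 2^4 = 16 ✓.


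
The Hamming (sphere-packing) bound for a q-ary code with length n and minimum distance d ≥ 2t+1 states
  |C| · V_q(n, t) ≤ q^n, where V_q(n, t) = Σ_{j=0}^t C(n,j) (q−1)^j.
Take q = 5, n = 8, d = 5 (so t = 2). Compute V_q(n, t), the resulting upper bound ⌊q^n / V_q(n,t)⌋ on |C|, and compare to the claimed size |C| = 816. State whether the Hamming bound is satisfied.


V_q(n, t) = 481, q^n = 390625, Hamming bound = 812, |C| = 816 > bound (violated).

Step 1: Compute V_q(n, t) = Σ_{j=0}^2 C(n, j) (q−1)^j.
  j = 0: C(8,0)·(4)^0 = 1·1 = 1.
  j = 1: C(8,1)·(4)^1 = 8·4 = 32.
  j = 2: C(8,2)·(4)^2 = 28·16 = 448.
  V_q(n, t) = 1 + 32 + 448 = 481.
Step 2: q^n = 5^8 = 390625.
Step 3: Hamming bound ⌊q^n / V_q(n,t)⌋ = ⌊390625/481⌋ = 812.
Step 4: Compare |C| = 816 to 812: violated.
The claimed |C| lies above the Hamming bound, so no 5-ary code of length 8 with d ≥ 5 can have 816 codewords.


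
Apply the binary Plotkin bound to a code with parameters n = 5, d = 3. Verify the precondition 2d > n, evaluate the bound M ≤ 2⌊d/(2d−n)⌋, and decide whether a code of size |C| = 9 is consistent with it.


Plotkin bound M ≤ 6; given |C| = 9 > bound (violated).

Check applicability: 2d = 6, n = 5.
2d − n = 1 > 0, so Plotkin applies.
Compute d/(2d−n) = 3/1 ≈ 3.0000.
⌊d/(2d−n)⌋ = 3.
Plotkin bound: M ≤ 2·3 = 6.
Given |C| = 9, check: VIOLATED.
This |C| is above the Plotkin bound, so no binary code with n = 5, d = 3 and 9 codewords exists.


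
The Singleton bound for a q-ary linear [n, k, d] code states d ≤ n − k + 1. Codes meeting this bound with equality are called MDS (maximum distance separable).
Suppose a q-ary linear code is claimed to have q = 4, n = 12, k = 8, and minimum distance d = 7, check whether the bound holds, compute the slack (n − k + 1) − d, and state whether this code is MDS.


Singleton RHS = n − k + 1 = 5, slack = -2, bound violated (no such code; not MDS).

Singleton bound: d ≤ n − k + 1.
Here n = 12, k = 8, so n − k + 1 = 5.
Given d = 7, check d ≤ 5: NO.
Slack = (n − k + 1) − d = -2.
The slack is negative: d = 7 exceeds n − k + 1 = 5 by 2, so the Singleton bound is violated and no linear [12, 8, 7]_4 code can exist. In particular it is not MDS (MDS requires d = n − k + 1 exactly).
Description: the claimed parameters are [12, 8, 7]_4; such a code would be impossible (violates the Singleton bound).


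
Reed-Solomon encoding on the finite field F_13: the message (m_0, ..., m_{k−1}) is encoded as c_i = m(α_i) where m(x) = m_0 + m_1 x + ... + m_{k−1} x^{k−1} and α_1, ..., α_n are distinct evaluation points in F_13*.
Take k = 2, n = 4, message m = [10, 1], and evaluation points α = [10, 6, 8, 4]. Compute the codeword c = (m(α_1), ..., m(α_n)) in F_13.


c = [7, 3, 5, 1]

Message polynomial: m(x) = 10 + 1·x (mod 13).
For each evaluation point α_i, compute m(α_i) mod 13:
  α_1 = 10: Horner steps 1 → 7, so m(10) = 7.
  α_2 = 6: Horner steps 1 → 3, so m(6) = 3.
  α_3 = 8: Horner steps 1 → 5, so m(8) = 5.
  α_4 = 4: Horner steps 1 → 1, so m(4) = 1.
Codeword c = [7, 3, 5, 1] ∈ F_13^4.


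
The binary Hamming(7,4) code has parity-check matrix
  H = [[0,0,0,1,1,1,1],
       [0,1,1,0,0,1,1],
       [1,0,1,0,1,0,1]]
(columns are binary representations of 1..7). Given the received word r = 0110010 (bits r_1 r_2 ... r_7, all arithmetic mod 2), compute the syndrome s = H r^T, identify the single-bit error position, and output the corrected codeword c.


s = (1, 1, 1)^T, error position = 7, corrected codeword c = 0110011

Compute s = H r^T mod 2 one row at a time:
  s_1 = 0 + 0 + 1 + 0 = 1 ≡ 1 (mod 2).
  s_2 = 1 + 1 + 1 + 0 = 3 ≡ 1 (mod 2).
  s_3 = 0 + 1 + 0 + 0 = 1 ≡ 1 (mod 2).
s = (1, 1, 1)^T — this equals column 7 of H (binary 111), so error is at position 7.
Correct: flip bit 7 of r = 0110010 to get c = 0110011.


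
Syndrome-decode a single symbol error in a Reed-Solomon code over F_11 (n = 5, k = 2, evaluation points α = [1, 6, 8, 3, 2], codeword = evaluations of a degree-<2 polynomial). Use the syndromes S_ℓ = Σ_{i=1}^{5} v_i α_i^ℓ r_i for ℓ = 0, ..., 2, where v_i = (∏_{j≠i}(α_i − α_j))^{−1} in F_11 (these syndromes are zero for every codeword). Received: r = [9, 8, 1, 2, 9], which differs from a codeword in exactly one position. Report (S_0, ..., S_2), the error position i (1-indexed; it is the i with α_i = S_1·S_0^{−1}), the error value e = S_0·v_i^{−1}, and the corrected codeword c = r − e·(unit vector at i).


S = (1, 2, 4), error at position 5, error magnitude e = 9, c = [9, 8, 1, 2, 0].

Step 1: column multipliers v_i = (∏_{j≠i}(α_i − α_j))^{−1} mod 11.
  i = 1 (α = 1): (1−6)(1−8)(1−3)(1−2) = (−5)·(−7)·(−2)·(−1) = 70 ≡ 4, so v_1 = 4^{−1} = 3 (mod 11).
  i = 2 (α = 6): (6−1)(6−8)(6−3)(6−2) = 5·(−2)·3·4 = −120 ≡ 1, so v_2 = 1^{−1} = 1 (mod 11).
  i = 3 (α = 8): (8−1)(8−6)(8−3)(8−2) = 7·2·5·6 = 420 ≡ 2, so v_3 = 2^{−1} = 6 (mod 11).
  i = 4 (α = 3): (3−1)(3−6)(3−8)(3−2) = 2·(−3)·(−5)·1 = 30 ≡ 8, so v_4 = 8^{−1} = 7 (mod 11).
  i = 5 (α = 2): (2−1)(2−6)(2−8)(2−3) = 1·(−4)·(−6)·(−1) = −24 ≡ 9, so v_5 = 9^{−1} = 5 (mod 11).
  v = [3, 1, 6, 7, 5].
Step 2: syndromes of r = [9, 8, 1, 2, 9] (all sums mod 11).
  S_0 = Σ v_i r_i = 3·9 + 1·8 + 6·1 + 7·2 + 5·9 = 100 ≡ 1.
  S_1 = Σ v_i α_i r_i = 3·1·9 + 1·6·8 + 6·8·1 + 7·3·2 + 5·2·9 = 255 ≡ 2.
  α_i^2 mod 11 = [1, 3, 9, 9, 4].
  S_2 = Σ v_i α_i^2 r_i = 3·1·9 + 1·3·8 + 6·9·1 + 7·9·2 + 5·4·9 = 411 ≡ 4.
  S = (1, 2, 4) ≠ 0, so r is not a codeword (an error is present).
Step 3: locate the error. For a single error e at position i, S_ℓ = v_i·e·α_i^ℓ, so α_err = S_1/S_0.
  S_0^{−1} = 1^{−1} = 1 (mod 11), so α_err = 2·1 = 2 ≡ 2 = α_5. Error position i = 5.
  Consistency check: S_2/S_1 = 4·6 = 24 ≡ 2 = α_err ✓ (single-error assumption holds).
Step 4: error magnitude e = S_0/v_5 = S_0·∏_{j≠5}(α_5 − α_j) = 1·9 = 9 ≡ 9 (mod 11).
Step 5: correct position 5: c_5 = r_5 − e = 9 − 9 ≡ 0 (mod 11). Hence c = [9, 8, 1, 2, 0].
  Check: interpolating c through the α_i gives m(x) = 7 + 2·x (degree < 2) with m(α_i) = c_i for every i, so c is indeed a codeword.


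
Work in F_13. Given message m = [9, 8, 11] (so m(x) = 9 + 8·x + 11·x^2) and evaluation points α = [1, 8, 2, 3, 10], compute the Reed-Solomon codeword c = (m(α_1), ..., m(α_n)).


c = [2, 10, 4, 2, 6]

Message polynomial: m(x) = 9 + 8·x + 11·x^2 (mod 13).
For each evaluation point α_i, compute m(α_i) mod 13:
  α_1 = 1: Horner steps 11 → 6 → 2, so m(1) = 2.
  α_2 = 8: Horner steps 11 → 5 → 10, so m(8) = 10.
  α_3 = 2: Horner steps 11 → 4 → 4, so m(2) = 4.
  α_4 = 3: Horner steps 11 → 2 → 2, so m(3) = 2.
  α_5 = 10: Horner steps 11 → 1 → 6, so m(10) = 6.
Codeword c = [2, 10, 4, 2, 6] ∈ F_13^5.


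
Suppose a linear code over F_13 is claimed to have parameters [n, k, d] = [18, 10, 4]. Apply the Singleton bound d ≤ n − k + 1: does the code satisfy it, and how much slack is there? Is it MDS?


Singleton RHS = n − k + 1 = 9, slack = 5, bound satisfied, not MDS.

Singleton bound: d ≤ n − k + 1.
Here n = 18, k = 10, so n − k + 1 = 9.
Given d = 4, check d ≤ 9: YES.
Slack = (n − k + 1) − d = 5.
The code is NOT MDS (slack = 5 > 0).
Description: the claimed parameters are [18, 10, 4]_13; such a code would be non-MDS.


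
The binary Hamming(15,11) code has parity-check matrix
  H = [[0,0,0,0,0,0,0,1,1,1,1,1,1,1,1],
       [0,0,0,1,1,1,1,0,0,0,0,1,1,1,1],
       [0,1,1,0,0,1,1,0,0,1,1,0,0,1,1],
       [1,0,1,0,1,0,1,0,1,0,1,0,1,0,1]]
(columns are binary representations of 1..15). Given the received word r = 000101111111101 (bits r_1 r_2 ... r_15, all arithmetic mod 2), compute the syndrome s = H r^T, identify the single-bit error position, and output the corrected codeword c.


s = (1, 0, 1, 1)^T, error position = 11, corrected codeword c = 000101111101101

Compute s = H r^T mod 2 one row at a time:
  s_1 = 1 + 1 + 1 + 1 + 1 + 1 + 0 + 1 = 7 ≡ 1 (mod 2).
  s_2 = 1 + 0 + 1 + 1 + 1 + 1 + 0 + 1 = 6 ≡ 0 (mod 2).
  s_3 = 0 + 0 + 1 + 1 + 1 + 1 + 0 + 1 = 5 ≡ 1 (mod 2).
  s_4 = 0 + 0 + 0 + 1 + 1 + 1 + 1 + 1 = 5 ≡ 1 (mod 2).
s = (1, 0, 1, 1)^T — this equals column 11 of H (binary 1011), so error is at position 11.
Correct: flip bit 11 of r = 000101111111101 to get c = 000101111101101.


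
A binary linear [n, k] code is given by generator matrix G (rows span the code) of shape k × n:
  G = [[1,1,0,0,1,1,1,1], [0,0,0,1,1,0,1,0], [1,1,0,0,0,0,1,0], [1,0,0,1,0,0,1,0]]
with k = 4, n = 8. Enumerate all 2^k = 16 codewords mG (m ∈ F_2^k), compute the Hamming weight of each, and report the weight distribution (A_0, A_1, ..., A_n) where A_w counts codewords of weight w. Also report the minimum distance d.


Weight distribution: A_0 = 1, A_2 = 2, A_3 = 6, A_4 = 3, A_5 = 2, A_6 = 2. Minimum distance d = 2.

Enumerate all 2^4 = 16 messages m ∈ F_2^4.
For each, compute codeword c = mG in F_2^8, then tally its weight.
  m = 0000 → c = 00000000, weight = 0.
  m = 1000 → c = 11001111, weight = 6.
  m = 0100 → c = 00011010, weight = 3.
  m = 1100 → c = 11010101, weight = 5.
  m = 0010 → c = 11000010, weight = 3.
  m = 1010 → c = 00001101, weight = 3.
  m = 0110 → c = 11011000, weight = 4.
  m = 1110 → c = 00010111, weight = 4.
  m = 0001 → c = 10010010, weight = 3.
  m = 1001 → c = 01011101, weight = 5.
  m = 0101 → c = 10001000, weight = 2.
  m = 1101 → c = 01000111, weight = 4.
  m = 0011 → c = 01010000, weight = 2.
  m = 1011 → c = 10011111, weight = 6.
  m = 0111 → c = 01001010, weight = 3.
  m = 1111 → c = 10000101, weight = 3.
Tally weights:
  weight 0: 1 codewords.
  weight 2: 2 codewords.
  weight 3: 6 codewords.
  weight 4: 3 codewords.
  weight 5: 2 codewords.
  weight 6: 2 codewords.
Minimum distance d = smallest w > 0 with A_w > 0 = 2.
Sanity: Σ A_w = 16 = 2^4 = 16 ✓.


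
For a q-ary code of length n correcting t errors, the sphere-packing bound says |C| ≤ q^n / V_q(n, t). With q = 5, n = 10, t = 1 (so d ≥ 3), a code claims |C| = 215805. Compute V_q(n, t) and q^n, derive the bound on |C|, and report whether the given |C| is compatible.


V_q(n, t) = 41, q^n = 9765625, Hamming bound = 238185, |C| = 215805 ≤ bound (satisfied).

Step 1: Compute V_q(n, t) = Σ_{j=0}^1 C(n, j) (q−1)^j.
  j = 0: C(10,0)·(4)^0 = 1·1 = 1.
  j = 1: C(10,1)·(4)^1 = 10·4 = 40.
  V_q(n, t) = 1 + 40 = 41.
Step 2: q^n = 5^10 = 9765625.
Step 3: Hamming bound ⌊q^n / V_q(n,t)⌋ = ⌊9765625/41⌋ = 238185.
Step 4: Compare |C| = 215805 to 238185: satisfied.
The claimed |C| lies below the Hamming bound.


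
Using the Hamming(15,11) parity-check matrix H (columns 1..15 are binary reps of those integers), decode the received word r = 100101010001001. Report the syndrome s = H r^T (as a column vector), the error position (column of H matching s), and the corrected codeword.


s = (1, 0, 0, 0)^T, error position = 8, corrected codeword c = 100101000001001

Compute s = H r^T mod 2 one row at a time:
  s_1 = 1 + 0 + 0 + 0 + 1 + 0 + 0 + 1 = 3 ≡ 1 (mod 2).
  s_2 = 1 + 0 + 1 + 0 + 1 + 0 + 0 + 1 = 4 ≡ 0 (mod 2).
  s_3 = 0 + 0 + 1 + 0 + 0 + 0 + 0 + 1 = 2 ≡ 0 (mod 2).
  s_4 = 1 + 0 + 0 + 0 + 0 + 0 + 0 + 1 = 2 ≡ 0 (mod 2).
s = (1, 0, 0, 0)^T — this equals column 8 of H (binary 1000), so error is at position 8.
Correct: flip bit 8 of r = 100101010001001 to get c = 100101000001001.


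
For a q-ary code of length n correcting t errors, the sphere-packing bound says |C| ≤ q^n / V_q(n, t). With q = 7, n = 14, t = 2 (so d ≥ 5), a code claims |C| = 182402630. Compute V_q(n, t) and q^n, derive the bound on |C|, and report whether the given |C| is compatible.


V_q(n, t) = 3361, q^n = 678223072849, Hamming bound = 201792047, |C| = 182402630 ≤ bound (satisfied).

Step 1: Compute V_q(n, t) = Σ_{j=0}^2 C(n, j) (q−1)^j.
  j = 0: C(14,0)·(6)^0 = 1·1 = 1.
  j = 1: C(14,1)·(6)^1 = 14·6 = 84.
  j = 2: C(14,2)·(6)^2 = 91·36 = 3276.
  V_q(n, t) = 1 + 84 + 3276 = 3361.
Step 2: q^n = 7^14 = 678223072849.
Step 3: Hamming bound ⌊q^n / V_q(n,t)⌋ = ⌊678223072849/3361⌋ = 201792047.
Step 4: Compare |C| = 182402630 to 201792047: satisfied.
The claimed |C| lies below the Hamming bound.


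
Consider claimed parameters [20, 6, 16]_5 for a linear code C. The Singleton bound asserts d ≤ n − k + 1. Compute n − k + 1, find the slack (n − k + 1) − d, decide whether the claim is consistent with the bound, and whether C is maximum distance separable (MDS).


Singleton RHS = n − k + 1 = 15, slack = -1, bound violated (no such code; not MDS).

Singleton bound: d ≤ n − k + 1.
Here n = 20, k = 6, so n − k + 1 = 15.
Given d = 16, check d ≤ 15: NO.
Slack = (n − k + 1) − d = -1.
The slack is negative: d = 16 exceeds n − k + 1 = 15 by 1, so the Singleton bound is violated and no linear [20, 6, 16]_5 code can exist. In particular it is not MDS (MDS requires d = n − k + 1 exactly).
Description: the claimed parameters are [20, 6, 16]_5; such a code would be impossible (violates the Singleton bound).
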